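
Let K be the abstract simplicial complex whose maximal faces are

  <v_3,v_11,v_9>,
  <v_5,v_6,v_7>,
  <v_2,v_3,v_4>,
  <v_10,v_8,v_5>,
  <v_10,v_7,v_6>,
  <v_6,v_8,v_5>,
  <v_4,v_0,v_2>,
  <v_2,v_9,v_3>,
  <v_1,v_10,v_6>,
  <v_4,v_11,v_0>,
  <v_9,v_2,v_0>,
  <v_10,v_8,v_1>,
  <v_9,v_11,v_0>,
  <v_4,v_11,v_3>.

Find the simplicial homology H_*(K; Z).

H_0 = Z^2,  H_1 = Z,  H_2 = Z.

We work with the vertex ordering v_0 < v_1 < v_2 < v_3 < v_4 < v_5 < v_6 < v_7 < v_8 < v_9 < v_10 < v_11. The simplices of K, each written with vertices in increasing order, are:

  0-simplices (12): [v_0], [v_1], [v_2], [v_3], [v_4], [v_5], [v_6], [v_7], [v_8], [v_9], [v_10], [v_11]
  1-simplices (24): (24 of them)
  2-simplices (14): (14 of them)

giving chain groups C_0 ≅ Z^12, C_1 ≅ Z^24, C_2 ≅ Z^14.

The boundary map ∂_1: C_1 → C_0 maps an edge to its endpoints' difference, ∂[p,q] = q − p. For instance
  ∂[v_8,v_10] = [v_10] − [v_8].
This gives a 12×24 integer matrix of rank 10; reducing to Smith normal form yields diagonal entries (1,1,1,1,1,1,1,1,1,1).

Boundary ∂_2: C_2 → C_1 sends each 2-simplex [p,q,r] to [q,r] − [p,r] + [p,q]. For instance
  ∂[v_0,v_4,v_11] = [v_4,v_11] − [v_0,v_11] + [v_0,v_4],
  ∂[v_5,v_6,v_8] = [v_6,v_8] − [v_5,v_8] + [v_5,v_6].
The 24×14 boundary matrix has rank 13 and Smith normal form diag(1,1,1,1,1,1,1,1,1,1,1,1,1).

Reading off H_k = ker ∂_k / im ∂_{k+1}:

  H_0: rank C_0 − rank ∂_1 = 12 − 10 = 2, and the invariant factors of ∂_1 are all 1, so H_0 ≅ Z^2.
  H_1: rank ker ∂_1 − rank ∂_2 = (24 − 10) − 13 = 1, and the invariant factors of ∂_2 are all 1, so H_1 ≅ Z.
  H_2: rank ker ∂_2 − rank ∂_3 = (14 − 13) − 0 = 1, and there is no ∂_3, so H_2 ≅ Z.

(K is a triangulation of the disjoint union of the 2-sphere S^2 and the cylinder S^1 x I.)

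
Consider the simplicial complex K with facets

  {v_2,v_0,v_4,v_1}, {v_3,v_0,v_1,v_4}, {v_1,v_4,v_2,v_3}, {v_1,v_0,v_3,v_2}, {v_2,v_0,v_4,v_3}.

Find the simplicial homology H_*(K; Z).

K has 5 vertices, 10 edges, 10 triangles, 5 3-simplices.
rank ∂_0 = 0, rank ∂_1 = 4 ⇒ b_0 = 5 − 0 − 4 = 1; all invariant factors of ∂_1 are 1 so no torsion. So H_0 = Z.
rank ∂_1 = 4, rank ∂_2 = 6 ⇒ b_1 = 10 − 4 − 6 = 0; all invariant factors of ∂_2 are 1 so no torsion. So H_1 = 0.
rank ∂_2 = 6, rank ∂_3 = 4 ⇒ b_2 = 10 − 6 − 4 = 0; all invariant factors of ∂_3 are 1 so no torsion. So H_2 = 0.
rank ∂_3 = 4, rank ∂_4 = 0 ⇒ b_3 = 5 − 4 − 0 = 1. So H_3 = Z.

H_0 ≅ Z,  H_1 = 0,  H_2 = 0,  H_3 ≅ Z.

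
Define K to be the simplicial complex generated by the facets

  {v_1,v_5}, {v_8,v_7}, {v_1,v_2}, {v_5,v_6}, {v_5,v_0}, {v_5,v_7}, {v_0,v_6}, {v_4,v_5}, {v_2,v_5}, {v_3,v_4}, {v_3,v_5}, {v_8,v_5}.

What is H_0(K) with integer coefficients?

Order the vertices as v_0 < v_1 < v_2 < v_3 < v_4 < v_5 < v_6 < v_7 < v_8. Listing each simplex with vertices in this order, K has dimension 1 with simplices:

  0-simplices (9): [v_0], [v_1], [v_2], [v_3], [v_4], [v_5], [v_6], [v_7], [v_8]
  1-simplices (12): [v_0,v_5], [v_0,v_6], [v_1,v_2], [v_1,v_5], [v_2,v_5], [v_3,v_4], [v_3,v_5], [v_4,v_5], [v_5,v_6], [v_5,v_7], [v_5,v_8], [v_7,v_8]

giving chain groups C_0 ≅ Z^9, C_1 ≅ Z^12.

Boundary ∂_1: C_1 → C_0 sends each edge [p,q] (with p < q) to q − p. For instance
  ∂[v_2,v_5] = [v_5] − [v_2].
This gives a 9×12 integer matrix of rank 8; reducing to Smith normal form yields diagonal entries (1,1,1,1,1,1,1,1).

Computing H_k = (kernel of ∂_k) / (image of ∂_{k+1}):

  H_0: rank C_0 − rank ∂_1 = 9 − 8 = 1, and the invariant factors of ∂_1 are all 1, so H_0 = Z.

H_0 ≅ Z.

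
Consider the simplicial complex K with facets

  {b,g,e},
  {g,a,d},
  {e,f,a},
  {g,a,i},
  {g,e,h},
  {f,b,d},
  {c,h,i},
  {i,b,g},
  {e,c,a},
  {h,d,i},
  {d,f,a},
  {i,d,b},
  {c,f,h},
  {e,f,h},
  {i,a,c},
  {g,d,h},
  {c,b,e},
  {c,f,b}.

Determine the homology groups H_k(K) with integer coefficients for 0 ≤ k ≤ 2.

H_0 = Z,  H_1 = Z ⊕ Z/2Z,  H_2 = 0.

Order the vertices as a < b < c < d < e < f < g < h < i. Listing each simplex with vertices in this order, K has dimension 2 with simplices:

  0-simplices (9): a, b, c, d, e, f, g, h, i
  1-simplices (27): ac, ad, ae, af, ag, ai, bc, bd, be, bf, bg, bi, ce, cf, ch, ci, df, dg, dh, di, ef, eg, eh, fh, gh, gi, hi
  2-simplices (18): ace, aci, adf, adg, aef, agi, bce, bcf, bdf, bdi, beg, bgi, cfh, chi, dgh, dhi, efh, egh

so the chain groups are C_0 ≅ Z^9, C_1 ≅ Z^27, C_2 ≅ Z^18.

∂_1: C_1 → C_0 maps an edge to its endpoints' difference, ∂[p,q] = q − p. For instance
  ∂ae = e − a.
As a 9×27 matrix over Z this has rank 8, with invariant factors (1,1,1,1,1,1,1,1).

∂_2: C_2 → C_1 acts by ∂[p,q,r] = [q,r] − [p,r] + [p,q]. For instance
  ∂aef = ef − af + ae,
  ∂bgi = gi − bi + bg.
The resulting 27×18 matrix has rank 18, and its Smith normal form has invariant factors (1,1,1,1,1,1,1,1,1,1,1,1,1,1,1,1,1,2).

Now H_k = ker ∂_k / im ∂_{k+1}, so:

  H_0: rank C_0 − rank ∂_1 = 9 − 8 = 1, and the invariant factors of ∂_1 are all 1, so H_0 = Z.
  H_1: rank ker ∂_1 − rank ∂_2 = (27 − 8) − 18 = 1, and ∂_2 has invariant factor 2 > 1, so H_1 = Z ⊕ Z/2Z.
  H_2: rank ker ∂_2 − rank ∂_3 = (18 − 18) − 0 = 0, and there is no ∂_3, so H_2 = 0.

As a check, the Euler characteristic is 9 − 27 + 18 = 0, which agrees with 1 − 1 + 0 = 0.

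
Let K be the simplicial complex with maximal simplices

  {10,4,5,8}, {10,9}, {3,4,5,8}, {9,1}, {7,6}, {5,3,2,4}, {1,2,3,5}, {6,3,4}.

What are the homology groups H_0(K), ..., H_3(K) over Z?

We work with the vertex ordering 1 < 2 < 3 < 4 < 5 < 6 < 7 < 8 < 9 < 10. The simplices of K, each written with vertices in increasing order, are:

  0-simplices (10): [1], [2], [3], [4], [5], [6], [7], [8], [9], [10]
  1-simplices (20): [1,2], [1,3], [1,5], [1,9], [2,3], [2,4], [2,5], [3,4], [3,5], [3,6], [3,8], [4,5], [4,6], [4,8], [4,10], [5,8], [5,10], [6,7], [8,10], [9,10]
  2-simplices (14): [1,2,3], [1,2,5], [1,3,5], [2,3,4], [2,3,5], [2,4,5], [3,4,5], [3,4,6], [3,4,8], [3,5,8], [4,5,8], [4,5,10], [4,8,10], [5,8,10]
  3-simplices (4): [1,2,3,5], [2,3,4,5], [3,4,5,8], [4,5,8,10]

Hence C_0 ≅ Z^10, C_1 ≅ Z^20, C_2 ≅ Z^14, C_3 ≅ Z^4.

∂_1: C_1 → C_0 is given by ∂[p,q] = [q] − [p].
As a 10×20 matrix over Z this has rank 9, with invariant factors (1,1,1,1,1,1,1,1,1).

Boundary ∂_2: C_2 → C_1 sends each 2-simplex [p,q,r] to [q,r] − [p,r] + [p,q]. For instance
  ∂[3,4,5] = [4,5] − [3,5] + [3,4],
  ∂[3,5,8] = [5,8] − [3,8] + [3,5].
As a 20×14 matrix over Z this has rank 10, with invariant factors (1,1,1,1,1,1,1,1,1,1).

∂_3: C_3 → C_2 sends each 3-simplex σ to the alternating sum Σ_i (−1)^i (σ with its i-th vertex removed). For instance
  ∂[2,3,4,5] = [3,4,5] − [2,4,5] + [2,3,5] − [2,3,4],
  ∂[4,5,8,10] = [5,8,10] − [4,8,10] + [4,5,10] − [4,5,8].
As a 14×4 matrix over Z this has rank 4, with invariant factors (1,1,1,1).

From H_k ≅ ker(∂_k) / im(∂_{k+1}) we obtain:

  H_0: rank C_0 − rank ∂_1 = 10 − 9 = 1, and the invariant factors of ∂_1 are all 1, so H_0 = Z.
  H_1: rank ker ∂_1 − rank ∂_2 = (20 − 9) − 10 = 1, and the invariant factors of ∂_2 are all 1, so H_1 = Z.
  H_2: rank ker ∂_2 − rank ∂_3 = (14 − 10) − 4 = 0, and the invariant factors of ∂_3 are all 1, so H_2 = 0.
  H_3: rank ker ∂_3 − rank ∂_4 = (4 − 4) − 0 = 0, and there is no ∂_4, so H_3 = 0.

H_0 = Z,  H_1 = Z,  H_2 = 0,  H_3 = 0.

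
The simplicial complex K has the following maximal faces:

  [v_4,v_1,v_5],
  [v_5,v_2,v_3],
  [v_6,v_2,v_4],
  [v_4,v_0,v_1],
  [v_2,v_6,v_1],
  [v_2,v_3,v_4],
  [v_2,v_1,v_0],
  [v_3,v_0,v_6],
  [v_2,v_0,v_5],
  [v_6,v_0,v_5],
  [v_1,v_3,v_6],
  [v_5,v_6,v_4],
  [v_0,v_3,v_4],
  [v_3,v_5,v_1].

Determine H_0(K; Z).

H_0 = Z.

K has 7 vertices, 21 edges, 14 triangles.
rank ∂_0 = 0, rank ∂_1 = 6 ⇒ b_0 = 7 − 0 − 6 = 1; all invariant factors of ∂_1 are 1 so no torsion. So H_0 ≅ Z.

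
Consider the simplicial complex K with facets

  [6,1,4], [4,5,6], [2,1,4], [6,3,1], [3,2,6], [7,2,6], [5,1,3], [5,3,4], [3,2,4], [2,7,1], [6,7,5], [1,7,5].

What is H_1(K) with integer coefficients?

H_1 ≅ Z/2Z.

K has 7 vertices, 18 edges, 12 triangles.
rank ∂_1 = 6, rank ∂_2 = 12 ⇒ b_1 = 18 − 6 − 12 = 0; ∂_2 has invariant factor(s) [2] giving torsion. So H_1 ≅ Z/2Z.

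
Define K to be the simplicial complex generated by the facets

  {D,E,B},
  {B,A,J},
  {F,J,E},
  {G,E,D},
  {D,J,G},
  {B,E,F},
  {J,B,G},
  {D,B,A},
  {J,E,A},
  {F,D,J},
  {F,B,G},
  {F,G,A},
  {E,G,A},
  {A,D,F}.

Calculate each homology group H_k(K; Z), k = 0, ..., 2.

We work with the vertex ordering A < B < D < E < F < G < J. The simplices of K, each written with vertices in increasing order, are:

  0-simplices (7): A, B, D, E, F, G, J
  1-simplices (21): AB, AD, AE, AF, AG, AJ, BD, BE, BF, BG, BJ, DE, DF, DG, DJ, EF, EG, EJ, FG, FJ, GJ
  2-simplices (14): ABD, ABJ, ADF, AEG, AEJ, AFG, BDE, BEF, BFG, BGJ, DEG, DFJ, DGJ, EFJ

so the chain groups are C_0 ≅ Z^7, C_1 ≅ Z^21, C_2 ≅ Z^14.

Boundary ∂_1: C_1 → C_0 is given by ∂[p,q] = [q] − [p]. For instance
  ∂AG = G − A.
As a 7×21 matrix over Z this has rank 6, with invariant factors (1,1,1,1,1,1).

∂_2: C_2 → C_1 maps a triangle to the signed sum of its edges. For instance
  ∂BDE = DE − BE + BD,
  ∂EFJ = FJ − EJ + EF.
The 21×14 boundary matrix has rank 13 and Smith normal form diag(1,1,1,1,1,1,1,1,1,1,1,1,1).

From H_k ≅ ker(∂_k) / im(∂_{k+1}) we obtain:

  H_0: rank C_0 − rank ∂_1 = 7 − 6 = 1, and the invariant factors of ∂_1 are all 1, so H_0 = Z.
  H_1: rank ker ∂_1 − rank ∂_2 = (21 − 6) − 13 = 2, and the invariant factors of ∂_2 are all 1, so H_1 = Z^2.
  H_2: rank ker ∂_2 − rank ∂_3 = (14 − 13) − 0 = 1, and there is no ∂_3, so H_2 = Z.

H_0 = Z,  H_1 = Z^2,  H_2 = Z.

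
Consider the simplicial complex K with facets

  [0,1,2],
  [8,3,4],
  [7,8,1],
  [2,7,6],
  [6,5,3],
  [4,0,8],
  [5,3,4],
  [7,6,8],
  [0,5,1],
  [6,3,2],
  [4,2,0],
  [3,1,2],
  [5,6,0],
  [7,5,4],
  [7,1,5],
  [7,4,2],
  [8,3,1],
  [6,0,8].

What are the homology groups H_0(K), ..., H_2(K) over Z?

Fix the vertex order 0 < 1 < 2 < 3 < 4 < 5 < 6 < 7 < 8 and write every simplex with vertices in increasing order. Then dim K = 2 and the simplices of K are:

  0-simplices (9): [0], [1], [2], [3], [4], [5], [6], [7], [8]
  1-simplices (27): (27 of them)
  2-simplices (18): [0,1,2], [0,1,5], [0,2,4], [0,4,8], [0,5,6], [0,6,8], [1,2,3], [1,3,8], [1,5,7], [1,7,8], [2,3,6], [2,4,7], [2,6,7], [3,4,5], [3,4,8], [3,5,6], [4,5,7], [6,7,8]

so the chain groups are C_0 ≅ Z^9, C_1 ≅ Z^27, C_2 ≅ Z^18.

The boundary map ∂_1: C_1 → C_0 is given by ∂[p,q] = [q] − [p]. For instance
  ∂[2,7] = [7] − [2].
This gives a 9×27 integer matrix of rank 8; reducing to Smith normal form yields diagonal entries (1,1,1,1,1,1,1,1).

Boundary ∂_2: C_2 → C_1 sends each 2-simplex [p,q,r] to [q,r] − [p,r] + [p,q]. For instance
  ∂[3,5,6] = [5,6] − [3,6] + [3,5],
  ∂[0,6,8] = [6,8] − [0,8] + [0,6].
This gives a 27×18 integer matrix of rank 17; reducing to Smith normal form yields diagonal entries (1,1,1,1,1,1,1,1,1,1,1,1,1,1,1,1,1).

From H_k ≅ ker(∂_k) / im(∂_{k+1}) we obtain:

  H_0: rank C_0 − rank ∂_1 = 9 − 8 = 1, and the invariant factors of ∂_1 are all 1, so H_0 = Z.
  H_1: rank ker ∂_1 − rank ∂_2 = (27 − 8) − 17 = 2, and the invariant factors of ∂_2 are all 1, so H_1 = Z^2.
  H_2: rank ker ∂_2 − rank ∂_3 = (18 − 17) − 0 = 1, and there is no ∂_3, so H_2 = Z.

As a check, the Euler characteristic is 9 − 27 + 18 = 0, which agrees with 1 − 2 + 1 = 0.

H_0 ≅ Z,  H_1 ≅ Z^2,  H_2 ≅ Z.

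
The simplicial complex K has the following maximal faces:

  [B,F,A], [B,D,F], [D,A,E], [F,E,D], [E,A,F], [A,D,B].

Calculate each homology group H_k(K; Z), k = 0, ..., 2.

H_0 ≅ Z,  H_1 = 0,  H_2 ≅ Z.

Take the total order A < B < D < E < F on the vertex set. Then K (dimension 2) consists of the simplices:

  0-simplices (5): A, B, D, E, F
  1-simplices (9): AB, AD, AE, AF, BD, BF, DE, DF, EF
  2-simplices (6): ABD, ABF, ADE, AEF, BDF, DEF

so the chain groups are C_0 ≅ Z^5, C_1 ≅ Z^9, C_2 ≅ Z^6.

∂_1: C_1 → C_0 is given by ∂[p,q] = [q] − [p]. For instance
  ∂AD = D − A.
As a 5×9 matrix over Z this has rank 4, with invariant factors (1,1,1,1).

Boundary ∂_2: C_2 → C_1 maps a triangle to the signed sum of its edges. For instance
  ∂ABF = BF − AF + AB,
  ∂ADE = DE − AE + AD.
As a 9×6 matrix over Z this has rank 5, with invariant factors (1,1,1,1,1).

Now H_k = ker ∂_k / im ∂_{k+1}, so:

  H_0: rank C_0 − rank ∂_1 = 5 − 4 = 1, and the invariant factors of ∂_1 are all 1, so H_0 ≅ Z.
  H_1: rank ker ∂_1 − rank ∂_2 = (9 − 4) − 5 = 0, and the invariant factors of ∂_2 are all 1, so H_1 ≅ 0.
  H_2: rank ker ∂_2 − rank ∂_3 = (6 − 5) − 0 = 1, and there is no ∂_3, so H_2 ≅ Z.

As a check, the Euler characteristic is 5 − 9 + 6 = 2, which agrees with 1 − 0 + 1 = 2.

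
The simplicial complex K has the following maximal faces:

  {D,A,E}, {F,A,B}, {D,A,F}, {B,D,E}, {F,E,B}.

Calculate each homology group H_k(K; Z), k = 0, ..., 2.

We work with the vertex ordering A < B < D < E < F. The simplices of K, each written with vertices in increasing order, are:

  0-simplices (5): A, B, D, E, F
  1-simplices (10): AB, AD, AE, AF, BD, BE, BF, DE, DF, EF
  2-simplices (5): ABF, ADE, ADF, BDE, BEF

so the chain groups are C_0 ≅ Z^5, C_1 ≅ Z^10, C_2 ≅ Z^5.

Boundary ∂_1: C_1 → C_0 is given by ∂[p,q] = [q] − [p]. For instance
  ∂AB = B − A.
The resulting 5×10 matrix has rank 4, and its Smith normal form has invariant factors (1,1,1,1).

The boundary map ∂_2: C_2 → C_1 sends each 2-simplex [p,q,r] to [q,r] − [p,r] + [p,q]. For instance
  ∂BDE = DE − BE + BD,
  ∂ADF = DF − AF + AD.
The 10×5 boundary matrix has rank 5 and Smith normal form diag(1,1,1,1,1).

Reading off H_k = ker ∂_k / im ∂_{k+1}:

  H_0: rank C_0 − rank ∂_1 = 5 − 4 = 1, and the invariant factors of ∂_1 are all 1, so H_0 = Z.
  H_1: rank ker ∂_1 − rank ∂_2 = (10 − 4) − 5 = 1, and the invariant factors of ∂_2 are all 1, so H_1 = Z.
  H_2: rank ker ∂_2 − rank ∂_3 = (5 − 5) − 0 = 0, and there is no ∂_3, so H_2 = 0.

(K is a triangulation of the Möbius band.)

H_0 ≅ Z,  H_1 ≅ Z,  H_2 = 0.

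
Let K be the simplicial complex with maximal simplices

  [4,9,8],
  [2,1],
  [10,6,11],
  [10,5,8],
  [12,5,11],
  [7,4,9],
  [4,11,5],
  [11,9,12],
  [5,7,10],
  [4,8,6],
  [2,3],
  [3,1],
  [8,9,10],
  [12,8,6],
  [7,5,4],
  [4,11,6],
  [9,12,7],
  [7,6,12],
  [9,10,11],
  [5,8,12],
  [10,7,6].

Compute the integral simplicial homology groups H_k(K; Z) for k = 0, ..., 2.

H_0 = Z^2,  H_1 = Z^3,  H_2 = Z.

We work with the vertex ordering 1 < 2 < 3 < 4 < 5 < 6 < 7 < 8 < 9 < 10 < 11 < 12. The simplices of K, each written with vertices in increasing order, are:

  0-simplices (12): [1], [2], [3], [4], [5], [6], [7], [8], [9], [10], [11], [12]
  1-simplices (30): (30 of them)
  2-simplices (18): (18 of them)

giving chain groups C_0 ≅ Z^12, C_1 ≅ Z^30, C_2 ≅ Z^18.

Boundary ∂_1: C_1 → C_0 is given by ∂[p,q] = [q] − [p].
The 12×30 boundary matrix has rank 10 and Smith normal form diag(1,1,1,1,1,1,1,1,1,1).

Boundary ∂_2: C_2 → C_1 sends each 2-simplex [p,q,r] to [q,r] − [p,r] + [p,q]. For instance
  ∂[5,8,10] = [8,10] − [5,10] + [5,8],
  ∂[6,7,10] = [7,10] − [6,10] + [6,7].
The 30×18 boundary matrix has rank 17 and Smith normal form diag(1,1,1,1,1,1,1,1,1,1,1,1,1,1,1,1,1).

Reading off H_k = ker ∂_k / im ∂_{k+1}:

  H_0: rank C_0 − rank ∂_1 = 12 − 10 = 2, and the invariant factors of ∂_1 are all 1, so H_0 ≅ Z^2.
  H_1: rank ker ∂_1 − rank ∂_2 = (30 − 10) − 17 = 3, and the invariant factors of ∂_2 are all 1, so H_1 ≅ Z^3.
  H_2: rank ker ∂_2 − rank ∂_3 = (18 − 17) − 0 = 1, and there is no ∂_3, so H_2 ≅ Z.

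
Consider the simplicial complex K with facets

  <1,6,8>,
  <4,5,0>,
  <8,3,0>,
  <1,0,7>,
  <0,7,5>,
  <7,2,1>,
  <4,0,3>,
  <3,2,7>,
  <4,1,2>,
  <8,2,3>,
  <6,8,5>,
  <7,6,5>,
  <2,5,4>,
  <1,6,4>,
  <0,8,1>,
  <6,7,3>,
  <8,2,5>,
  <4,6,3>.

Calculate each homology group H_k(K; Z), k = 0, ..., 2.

We work with the vertex ordering 0 < 1 < 2 < 3 < 4 < 5 < 6 < 7 < 8. The simplices of K, each written with vertices in increasing order, are:

  0-simplices (9): [0], [1], [2], [3], [4], [5], [6], [7], [8]
  1-simplices (27): (27 of them)
  2-simplices (18): [0,1,7], [0,1,8], [0,3,4], [0,3,8], [0,4,5], [0,5,7], [1,2,4], [1,2,7], [1,4,6], [1,6,8], [2,3,7], [2,3,8], [2,4,5], [2,5,8], [3,4,6], [3,6,7], [5,6,7], [5,6,8]

giving chain groups C_0 ≅ Z^9, C_1 ≅ Z^27, C_2 ≅ Z^18.

∂_1: C_1 → C_0 sends each edge [p,q] (with p < q) to q − p.
The 9×27 boundary matrix has rank 8 and Smith normal form diag(1,1,1,1,1,1,1,1).

Boundary ∂_2: C_2 → C_1 sends each 2-simplex [p,q,r] to [q,r] − [p,r] + [p,q]. For instance
  ∂[0,5,7] = [5,7] − [0,7] + [0,5],
  ∂[2,3,7] = [3,7] − [2,7] + [2,3].
As a 27×18 matrix over Z this has rank 17, with invariant factors (1,1,1,1,1,1,1,1,1,1,1,1,1,1,1,1,1).

Now H_k = ker ∂_k / im ∂_{k+1}, so:

  H_0: rank C_0 − rank ∂_1 = 9 − 8 = 1, and the invariant factors of ∂_1 are all 1, so H_0 ≅ Z.
  H_1: rank ker ∂_1 − rank ∂_2 = (27 − 8) − 17 = 2, and the invariant factors of ∂_2 are all 1, so H_1 ≅ Z^2.
  H_2: rank ker ∂_2 − rank ∂_3 = (18 − 17) − 0 = 1, and there is no ∂_3, so H_2 ≅ Z.

H_0 ≅ Z,  H_1 ≅ Z^2,  H_2 ≅ Z.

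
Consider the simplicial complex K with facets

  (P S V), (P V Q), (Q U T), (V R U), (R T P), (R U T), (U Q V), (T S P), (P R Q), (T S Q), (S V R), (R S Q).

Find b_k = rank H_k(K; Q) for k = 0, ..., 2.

b_0 = 1, b_1 = 0, b_2 = 0.

Order the vertices as P < Q < R < S < T < U < V. Listing each simplex with vertices in this order, K has dimension 2 with simplices:

  0-simplices (7): P, Q, R, S, T, U, V
  1-simplices (18): PQ, PR, PS, PT, PV, QR, QS, QT, QU, QV, RS, RT, RU, RV, ST, SV, TU, UV
  2-simplices (12): PQR, PQV, PRT, PST, PSV, QRS, QST, QTU, QUV, RSV, RTU, RUV

Hence C_0 ≅ Z^7, C_1 ≅ Z^18, C_2 ≅ Z^12.

The boundary map ∂_1: C_1 → C_0 is given by ∂[p,q] = [q] − [p]. For instance
  ∂ST = T − S.
As a 7×18 matrix over Z this has rank 6, with invariant factors (1,1,1,1,1,1).

∂_2: C_2 → C_1 sends each 2-simplex [p,q,r] to [q,r] − [p,r] + [p,q]. For instance
  ∂QRS = RS − QS + QR,
  ∂PST = ST − PT + PS.
The 18×12 boundary matrix has rank 12 and Smith normal form diag(1,1,1,1,1,1,1,1,1,1,1,2).

Computing H_k = (kernel of ∂_k) / (image of ∂_{k+1}):

  H_0: rank C_0 − rank ∂_1 = 7 − 6 = 1, and the invariant factors of ∂_1 are all 1, so H_0 ≅ Z.
  H_1: rank ker ∂_1 − rank ∂_2 = (18 − 6) − 12 = 0, and ∂_2 has invariant factor 2 > 1, so H_1 ≅ Z/2Z.
  H_2: rank ker ∂_2 − rank ∂_3 = (12 − 12) − 0 = 0, and there is no ∂_3, so H_2 ≅ 0.

Hence the Betti numbers are b_0 = 1, b_1 = 0, b_2 = 0.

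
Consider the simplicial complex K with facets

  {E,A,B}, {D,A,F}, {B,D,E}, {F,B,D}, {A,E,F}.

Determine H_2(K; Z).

We work with the vertex ordering A < B < D < E < F. The simplices of K, each written with vertices in increasing order, are:

  0-simplices (5): A, B, D, E, F
  1-simplices (10): AB, AD, AE, AF, BD, BE, BF, DE, DF, EF
  2-simplices (5): ABE, ADF, AEF, BDE, BDF

Hence C_0 ≅ Z^5, C_1 ≅ Z^10, C_2 ≅ Z^5.

Boundary ∂_1: C_1 → C_0 is given by ∂[p,q] = [q] − [p]. For instance
  ∂AF = F − A.
This gives a 5×10 integer matrix of rank 4; reducing to Smith normal form yields diagonal entries (1,1,1,1).

The boundary map ∂_2: C_2 → C_1 sends each 2-simplex [p,q,r] to [q,r] − [p,r] + [p,q]. For instance
  ∂AEF = EF − AF + AE,
  ∂BDF = DF − BF + BD.
The resulting 10×5 matrix has rank 5, and its Smith normal form has invariant factors (1,1,1,1,1).

Computing H_k = (kernel of ∂_k) / (image of ∂_{k+1}):

  H_2: rank ker ∂_2 − rank ∂_3 = (5 − 5) − 0 = 0, and there is no ∂_3, so H_2 ≅ 0.

H_2 = 0.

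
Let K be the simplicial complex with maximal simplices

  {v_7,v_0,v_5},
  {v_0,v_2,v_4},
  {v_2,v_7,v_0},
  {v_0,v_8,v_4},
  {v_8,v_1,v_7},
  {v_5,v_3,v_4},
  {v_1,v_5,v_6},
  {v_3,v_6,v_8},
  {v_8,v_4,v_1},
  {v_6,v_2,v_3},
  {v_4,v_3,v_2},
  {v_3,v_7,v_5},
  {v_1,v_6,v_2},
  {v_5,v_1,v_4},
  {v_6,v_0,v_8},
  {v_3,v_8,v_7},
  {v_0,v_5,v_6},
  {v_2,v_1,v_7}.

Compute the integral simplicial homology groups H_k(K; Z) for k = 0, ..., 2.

H_0 = Z,  H_1 = Z^2,  H_2 = Z.

Fix the vertex order v_0 < v_1 < v_2 < v_3 < v_4 < v_5 < v_6 < v_7 < v_8 and write every simplex with vertices in increasing order. Then dim K = 2 and the simplices of K are:

  0-simplices (9): [v_0], [v_1], [v_2], [v_3], [v_4], [v_5], [v_6], [v_7], [v_8]
  1-simplices (27): (27 of them)
  2-simplices (18): (18 of them)

giving chain groups C_0 ≅ Z^9, C_1 ≅ Z^27, C_2 ≅ Z^18.

The boundary map ∂_1: C_1 → C_0 is given by ∂[p,q] = [q] − [p]. For instance
  ∂[v_3,v_5] = [v_5] − [v_3].
As a 9×27 matrix over Z this has rank 8, with invariant factors (1,1,1,1,1,1,1,1).

The boundary map ∂_2: C_2 → C_1 acts by ∂[p,q,r] = [q,r] − [p,r] + [p,q]. For instance
  ∂[v_0,v_5,v_7] = [v_5,v_7] − [v_0,v_7] + [v_0,v_5],
  ∂[v_2,v_3,v_6] = [v_3,v_6] − [v_2,v_6] + [v_2,v_3].
The 27×18 boundary matrix has rank 17 and Smith normal form diag(1,1,1,1,1,1,1,1,1,1,1,1,1,1,1,1,1).

Reading off H_k = ker ∂_k / im ∂_{k+1}:

  H_0: rank C_0 − rank ∂_1 = 9 − 8 = 1, and the invariant factors of ∂_1 are all 1, so H_0 = Z.
  H_1: rank ker ∂_1 − rank ∂_2 = (27 − 8) − 17 = 2, and the invariant factors of ∂_2 are all 1, so H_1 = Z^2.
  H_2: rank ker ∂_2 − rank ∂_3 = (18 − 17) − 0 = 1, and there is no ∂_3, so H_2 = Z.

(K is a triangulation of the torus T^2.)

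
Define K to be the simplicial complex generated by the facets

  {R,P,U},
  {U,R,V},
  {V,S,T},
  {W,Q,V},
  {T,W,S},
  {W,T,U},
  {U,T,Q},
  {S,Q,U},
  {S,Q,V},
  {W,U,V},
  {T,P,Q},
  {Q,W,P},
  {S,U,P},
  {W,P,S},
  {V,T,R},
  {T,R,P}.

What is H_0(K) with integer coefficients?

H_0 = Z.

Fix the vertex order P < Q < R < S < T < U < V < W and write every simplex with vertices in increasing order. Then dim K = 2 and the simplices of K are:

  0-simplices (8): P, Q, R, S, T, U, V, W
  1-simplices (24): PQ, PR, PS, PT, PU, PW, QS, QT, QU, QV, QW, RT, RU, RV, ST, SU, SV, SW, TU, TV, TW, UV, UW, VW
  2-simplices (16): PQT, PQW, PRT, PRU, PSU, PSW, QSU, QSV, QTU, QVW, RTV, RUV, STV, STW, TUW, UVW

giving chain groups C_0 ≅ Z^8, C_1 ≅ Z^24, C_2 ≅ Z^16.

The boundary map ∂_1: C_1 → C_0 is given by ∂[p,q] = [q] − [p].
This gives a 8×24 integer matrix of rank 7; reducing to Smith normal form yields diagonal entries (1,1,1,1,1,1,1).

∂_2: C_2 → C_1 acts by ∂[p,q,r] = [q,r] − [p,r] + [p,q]. For instance
  ∂QTU = TU − QU + QT,
  ∂PRU = RU − PU + PR.
As a 24×16 matrix over Z this has rank 15, with invariant factors (1,1,1,1,1,1,1,1,1,1,1,1,1,1,1).

Computing H_k = (kernel of ∂_k) / (image of ∂_{k+1}):

  H_0: rank C_0 − rank ∂_1 = 8 − 7 = 1, and the invariant factors of ∂_1 are all 1, so H_0 = Z.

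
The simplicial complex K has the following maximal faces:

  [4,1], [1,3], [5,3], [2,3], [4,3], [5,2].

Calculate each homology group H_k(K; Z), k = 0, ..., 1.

Fix the vertex order 1 < 2 < 3 < 4 < 5 and write every simplex with vertices in increasing order. Then dim K = 1 and the simplices of K are:

  0-simplices (5): [1], [2], [3], [4], [5]
  1-simplices (6): [1,3], [1,4], [2,3], [2,5], [3,4], [3,5]

giving chain groups C_0 ≅ Z^5, C_1 ≅ Z^6.

∂_1: C_1 → C_0 sends each edge [p,q] (with p < q) to q − p. For instance
  ∂[1,3] = [3] − [1].
The 5×6 boundary matrix has rank 4 and Smith normal form diag(1,1,1,1).

Now H_k = ker ∂_k / im ∂_{k+1}, so:

  H_0: rank C_0 − rank ∂_1 = 5 − 4 = 1, and the invariant factors of ∂_1 are all 1, so H_0 = Z.
  H_1: rank ker ∂_1 − rank ∂_2 = (6 − 4) − 0 = 2, and there is no ∂_2, so H_1 = Z^2.

H_0 = Z,  H_1 = Z^2.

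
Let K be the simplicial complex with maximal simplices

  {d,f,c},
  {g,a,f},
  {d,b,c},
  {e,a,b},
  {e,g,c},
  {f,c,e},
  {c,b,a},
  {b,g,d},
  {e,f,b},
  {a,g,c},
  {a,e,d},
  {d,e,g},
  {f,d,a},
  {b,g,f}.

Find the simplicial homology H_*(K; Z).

We work with the vertex ordering a < b < c < d < e < f < g. The simplices of K, each written with vertices in increasing order, are:

  0-simplices (7): a, b, c, d, e, f, g
  1-simplices (21): ab, ac, ad, ae, af, ag, bc, bd, be, bf, bg, cd, ce, cf, cg, de, df, dg, ef, eg, fg
  2-simplices (14): abc, abe, acg, ade, adf, afg, bcd, bdg, bef, bfg, cdf, cef, ceg, deg

giving chain groups C_0 ≅ Z^7, C_1 ≅ Z^21, C_2 ≅ Z^14.

Boundary ∂_1: C_1 → C_0 sends each edge [p,q] (with p < q) to q − p.
This gives a 7×21 integer matrix of rank 6; reducing to Smith normal form yields diagonal entries (1,1,1,1,1,1).

The boundary map ∂_2: C_2 → C_1 sends each 2-simplex [p,q,r] to [q,r] − [p,r] + [p,q]. For instance
  ∂adf = df − af + ad,
  ∂abe = be − ae + ab.
As a 21×14 matrix over Z this has rank 13, with invariant factors (1,1,1,1,1,1,1,1,1,1,1,1,1).

Now H_k = ker ∂_k / im ∂_{k+1}, so:

  H_0: rank C_0 − rank ∂_1 = 7 − 6 = 1, and the invariant factors of ∂_1 are all 1, so H_0 ≅ Z.
  H_1: rank ker ∂_1 − rank ∂_2 = (21 − 6) − 13 = 2, and the invariant factors of ∂_2 are all 1, so H_1 ≅ Z^2.
  H_2: rank ker ∂_2 − rank ∂_3 = (14 − 13) − 0 = 1, and there is no ∂_3, so H_2 ≅ Z.

H_0 = Z,  H_1 = Z^2,  H_2 = Z.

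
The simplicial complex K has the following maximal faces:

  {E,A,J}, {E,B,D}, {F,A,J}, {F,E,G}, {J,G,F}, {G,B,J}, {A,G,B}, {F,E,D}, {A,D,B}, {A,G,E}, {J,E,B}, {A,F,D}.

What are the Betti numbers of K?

b_0 = 1, b_1 = 0, b_2 = 0.

Fix the vertex order A < B < D < E < F < G < J and write every simplex with vertices in increasing order. Then dim K = 2 and the simplices of K are:

  0-simplices (7): A, B, D, E, F, G, J
  1-simplices (18): AB, AD, AE, AF, AG, AJ, BD, BE, BG, BJ, DE, DF, EF, EG, EJ, FG, FJ, GJ
  2-simplices (12): ABD, ABG, ADF, AEG, AEJ, AFJ, BDE, BEJ, BGJ, DEF, EFG, FGJ

giving chain groups C_0 ≅ Z^7, C_1 ≅ Z^18, C_2 ≅ Z^12.

∂_1: C_1 → C_0 maps an edge to its endpoints' difference, ∂[p,q] = q − p. For instance
  ∂AB = B − A.
The resulting 7×18 matrix has rank 6, and its Smith normal form has invariant factors (1,1,1,1,1,1).

Boundary ∂_2: C_2 → C_1 acts by ∂[p,q,r] = [q,r] − [p,r] + [p,q]. For instance
  ∂AEJ = EJ − AJ + AE,
  ∂FGJ = GJ − FJ + FG.
The resulting 18×12 matrix has rank 12, and its Smith normal form has invariant factors (1,1,1,1,1,1,1,1,1,1,1,2).

Computing H_k = (kernel of ∂_k) / (image of ∂_{k+1}):

  H_0: rank C_0 − rank ∂_1 = 7 − 6 = 1, and the invariant factors of ∂_1 are all 1, so H_0 ≅ Z.
  H_1: rank ker ∂_1 − rank ∂_2 = (18 − 6) − 12 = 0, and ∂_2 has invariant factor 2 > 1, so H_1 ≅ Z_2.
  H_2: rank ker ∂_2 − rank ∂_3 = (12 − 12) − 0 = 0, and there is no ∂_3, so H_2 ≅ 0.

(K is a triangulation of the real projective plane RP^2.)

Hence the Betti numbers are b_0 = 1, b_1 = 0, b_2 = 0.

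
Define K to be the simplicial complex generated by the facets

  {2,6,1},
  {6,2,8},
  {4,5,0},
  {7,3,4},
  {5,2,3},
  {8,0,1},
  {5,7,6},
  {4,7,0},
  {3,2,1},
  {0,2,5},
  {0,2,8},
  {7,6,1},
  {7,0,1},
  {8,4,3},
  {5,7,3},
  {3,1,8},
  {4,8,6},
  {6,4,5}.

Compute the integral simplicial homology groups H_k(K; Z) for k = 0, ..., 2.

H_0 ≅ Z,  H_1 ≅ Z ⊕ Z/2,  H_2 = 0.

We work with the vertex ordering 0 < 1 < 2 < 3 < 4 < 5 < 6 < 7 < 8. The simplices of K, each written with vertices in increasing order, are:

  0-simplices (9): [0], [1], [2], [3], [4], [5], [6], [7], [8]
  1-simplices (27): (27 of them)
  2-simplices (18): [0,1,7], [0,1,8], [0,2,5], [0,2,8], [0,4,5], [0,4,7], [1,2,3], [1,2,6], [1,3,8], [1,6,7], [2,3,5], [2,6,8], [3,4,7], [3,4,8], [3,5,7], [4,5,6], [4,6,8], [5,6,7]

so the chain groups are C_0 ≅ Z^9, C_1 ≅ Z^27, C_2 ≅ Z^18.

∂_1: C_1 → C_0 sends each edge [p,q] (with p < q) to q − p. For instance
  ∂[2,5] = [5] − [2].
This gives a 9×27 integer matrix of rank 8; reducing to Smith normal form yields diagonal entries (1,1,1,1,1,1,1,1).

∂_2: C_2 → C_1 acts by ∂[p,q,r] = [q,r] − [p,r] + [p,q]. For instance
  ∂[2,6,8] = [6,8] − [2,8] + [2,6],
  ∂[5,6,7] = [6,7] − [5,7] + [5,6].
As a 27×18 matrix over Z this has rank 18, with invariant factors (1,1,1,1,1,1,1,1,1,1,1,1,1,1,1,1,1,2).

Reading off H_k = ker ∂_k / im ∂_{k+1}:

  H_0: rank C_0 − rank ∂_1 = 9 − 8 = 1, and the invariant factors of ∂_1 are all 1, so H_0 = Z.
  H_1: rank ker ∂_1 − rank ∂_2 = (27 − 8) − 18 = 1, and ∂_2 has invariant factor 2 > 1, so H_1 = Z ⊕ Z/2.
  H_2: rank ker ∂_2 − rank ∂_3 = (18 − 18) − 0 = 0, and there is no ∂_3, so H_2 = 0.

As a check, the Euler characteristic is 9 − 27 + 18 = 0, which agrees with 1 − 1 + 0 = 0.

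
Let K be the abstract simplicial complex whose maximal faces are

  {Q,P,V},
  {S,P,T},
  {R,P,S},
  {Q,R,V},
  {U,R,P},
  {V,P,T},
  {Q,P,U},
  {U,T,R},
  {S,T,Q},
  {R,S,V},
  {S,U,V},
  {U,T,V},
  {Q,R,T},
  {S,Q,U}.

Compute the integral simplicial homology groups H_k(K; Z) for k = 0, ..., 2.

We work with the vertex ordering P < Q < R < S < T < U < V. The simplices of K, each written with vertices in increasing order, are:

  0-simplices (7): P, Q, R, S, T, U, V
  1-simplices (21): PQ, PR, PS, PT, PU, PV, QR, QS, QT, QU, QV, RS, RT, RU, RV, ST, SU, SV, TU, TV, UV
  2-simplices (14): PQU, PQV, PRS, PRU, PST, PTV, QRT, QRV, QST, QSU, RSV, RTU, SUV, TUV

giving chain groups C_0 ≅ Z^7, C_1 ≅ Z^21, C_2 ≅ Z^14.

∂_1: C_1 → C_0 sends each edge [p,q] (with p < q) to q − p. For instance
  ∂RV = V − R.
As a 7×21 matrix over Z this has rank 6, with invariant factors (1,1,1,1,1,1).

Boundary ∂_2: C_2 → C_1 sends each 2-simplex [p,q,r] to [q,r] − [p,r] + [p,q]. For instance
  ∂PQV = QV − PV + PQ,
  ∂QSU = SU − QU + QS.
This gives a 21×14 integer matrix of rank 13; reducing to Smith normal form yields diagonal entries (1,1,1,1,1,1,1,1,1,1,1,1,1).

From H_k ≅ ker(∂_k) / im(∂_{k+1}) we obtain:

  H_0: rank C_0 − rank ∂_1 = 7 − 6 = 1, and the invariant factors of ∂_1 are all 1, so H_0 = Z.
  H_1: rank ker ∂_1 − rank ∂_2 = (21 − 6) − 13 = 2, and the invariant factors of ∂_2 are all 1, so H_1 = Z^2.
  H_2: rank ker ∂_2 − rank ∂_3 = (14 − 13) − 0 = 1, and there is no ∂_3, so H_2 = Z.

As a check, the Euler characteristic is 7 − 21 + 14 = 0, which agrees with 1 − 2 + 1 = 0.

H_0 = Z,  H_1 = Z^2,  H_2 = Z.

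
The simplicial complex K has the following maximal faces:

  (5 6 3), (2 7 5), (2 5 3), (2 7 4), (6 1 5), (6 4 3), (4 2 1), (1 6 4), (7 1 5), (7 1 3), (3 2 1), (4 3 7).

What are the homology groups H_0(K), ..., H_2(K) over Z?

H_0 = Z,  H_1 = Z/2,  H_2 = 0.

We work with the vertex ordering 1 < 2 < 3 < 4 < 5 < 6 < 7. The simplices of K, each written with vertices in increasing order, are:

  0-simplices (7): [1], [2], [3], [4], [5], [6], [7]
  1-simplices (18): [1,2], [1,3], [1,4], [1,5], [1,6], [1,7], [2,3], [2,4], [2,5], [2,7], [3,4], [3,5], [3,6], [3,7], [4,6], [4,7], [5,6], [5,7]
  2-simplices (12): [1,2,3], [1,2,4], [1,3,7], [1,4,6], [1,5,6], [1,5,7], [2,3,5], [2,4,7], [2,5,7], [3,4,6], [3,4,7], [3,5,6]

Hence C_0 ≅ Z^7, C_1 ≅ Z^18, C_2 ≅ Z^12.

The boundary map ∂_1: C_1 → C_0 sends each edge [p,q] (with p < q) to q − p.
This gives a 7×18 integer matrix of rank 6; reducing to Smith normal form yields diagonal entries (1,1,1,1,1,1).

Boundary ∂_2: C_2 → C_1 acts by ∂[p,q,r] = [q,r] − [p,r] + [p,q]. For instance
  ∂[3,4,7] = [4,7] − [3,7] + [3,4],
  ∂[1,3,7] = [3,7] − [1,7] + [1,3].
The 18×12 boundary matrix has rank 12 and Smith normal form diag(1,1,1,1,1,1,1,1,1,1,1,2).

Computing H_k = (kernel of ∂_k) / (image of ∂_{k+1}):

  H_0: rank C_0 − rank ∂_1 = 7 − 6 = 1, and the invariant factors of ∂_1 are all 1, so H_0 = Z.
  H_1: rank ker ∂_1 − rank ∂_2 = (18 − 6) − 12 = 0, and ∂_2 has invariant factor 2 > 1, so H_1 = Z/2.
  H_2: rank ker ∂_2 − rank ∂_3 = (12 − 12) − 0 = 0, and there is no ∂_3, so H_2 = 0.

As a check, the Euler characteristic is 7 − 18 + 12 = 1, which agrees with 1 − 0 + 0 = 1.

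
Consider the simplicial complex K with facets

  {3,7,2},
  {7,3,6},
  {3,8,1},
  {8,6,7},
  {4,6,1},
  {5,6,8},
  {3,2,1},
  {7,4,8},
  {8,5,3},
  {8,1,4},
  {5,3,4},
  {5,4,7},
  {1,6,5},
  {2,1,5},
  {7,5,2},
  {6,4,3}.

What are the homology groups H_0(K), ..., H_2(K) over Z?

H_0 = Z,  H_1 = Z^2,  H_2 = Z.

Order the vertices as 1 < 2 < 3 < 4 < 5 < 6 < 7 < 8. Listing each simplex with vertices in this order, K has dimension 2 with simplices:

  0-simplices (8): [1], [2], [3], [4], [5], [6], [7], [8]
  1-simplices (24): (24 of them)
  2-simplices (16): [1,2,3], [1,2,5], [1,3,8], [1,4,6], [1,4,8], [1,5,6], [2,3,7], [2,5,7], [3,4,5], [3,4,6], [3,5,8], [3,6,7], [4,5,7], [4,7,8], [5,6,8], [6,7,8]

giving chain groups C_0 ≅ Z^8, C_1 ≅ Z^24, C_2 ≅ Z^16.

∂_1: C_1 → C_0 sends each edge [p,q] (with p < q) to q − p.
As a 8×24 matrix over Z this has rank 7, with invariant factors (1,1,1,1,1,1,1).

Boundary ∂_2: C_2 → C_1 sends each 2-simplex [p,q,r] to [q,r] − [p,r] + [p,q]. For instance
  ∂[2,3,7] = [3,7] − [2,7] + [2,3],
  ∂[1,5,6] = [5,6] − [1,6] + [1,5].
The resulting 24×16 matrix has rank 15, and its Smith normal form has invariant factors (1,1,1,1,1,1,1,1,1,1,1,1,1,1,1).

Reading off H_k = ker ∂_k / im ∂_{k+1}:

  H_0: rank C_0 − rank ∂_1 = 8 − 7 = 1, and the invariant factors of ∂_1 are all 1, so H_0 ≅ Z.
  H_1: rank ker ∂_1 − rank ∂_2 = (24 − 7) − 15 = 2, and the invariant factors of ∂_2 are all 1, so H_1 ≅ Z^2.
  H_2: rank ker ∂_2 − rank ∂_3 = (16 − 15) − 0 = 1, and there is no ∂_3, so H_2 ≅ Z.

(K is a triangulation of the torus T^2.)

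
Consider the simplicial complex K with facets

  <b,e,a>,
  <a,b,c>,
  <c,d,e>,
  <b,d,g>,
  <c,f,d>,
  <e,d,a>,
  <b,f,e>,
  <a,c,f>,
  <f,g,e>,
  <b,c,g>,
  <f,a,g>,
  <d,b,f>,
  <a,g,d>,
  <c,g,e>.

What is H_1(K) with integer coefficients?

H_1 = Z^2.

Fix the vertex order a < b < c < d < e < f < g and write every simplex with vertices in increasing order. Then dim K = 2 and the simplices of K are:

  0-simplices (7): a, b, c, d, e, f, g
  1-simplices (21): ab, ac, ad, ae, af, ag, bc, bd, be, bf, bg, cd, ce, cf, cg, de, df, dg, ef, eg, fg
  2-simplices (14): abc, abe, acf, ade, adg, afg, bcg, bdf, bdg, bef, cde, cdf, ceg, efg

Hence C_0 ≅ Z^7, C_1 ≅ Z^21, C_2 ≅ Z^14.

∂_1: C_1 → C_0 sends each edge [p,q] (with p < q) to q − p.
As a 7×21 matrix over Z this has rank 6, with invariant factors (1,1,1,1,1,1).

Boundary ∂_2: C_2 → C_1 acts by ∂[p,q,r] = [q,r] − [p,r] + [p,q]. For instance
  ∂ceg = eg − cg + ce,
  ∂abc = bc − ac + ab.
This gives a 21×14 integer matrix of rank 13; reducing to Smith normal form yields diagonal entries (1,1,1,1,1,1,1,1,1,1,1,1,1).

Reading off H_k = ker ∂_k / im ∂_{k+1}:

  H_1: rank ker ∂_1 − rank ∂_2 = (21 − 6) − 13 = 2, and the invariant factors of ∂_2 are all 1, so H_1 ≅ Z^2.

(K is a triangulation of the torus T^2.)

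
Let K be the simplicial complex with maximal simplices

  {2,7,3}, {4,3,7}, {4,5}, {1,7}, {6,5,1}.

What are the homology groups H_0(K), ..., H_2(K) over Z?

H_0 = Z,  H_1 = Z,  H_2 = 0.

K has 7 vertices, 10 edges, 3 triangles.
rank ∂_0 = 0, rank ∂_1 = 6 ⇒ b_0 = 7 − 0 − 6 = 1; all invariant factors of ∂_1 are 1 so no torsion. So H_0 = Z.
rank ∂_1 = 6, rank ∂_2 = 3 ⇒ b_1 = 10 − 6 − 3 = 1; all invariant factors of ∂_2 are 1 so no torsion. So H_1 = Z.
rank ∂_2 = 3, rank ∂_3 = 0 ⇒ b_2 = 3 − 3 − 0 = 0. So H_2 = 0.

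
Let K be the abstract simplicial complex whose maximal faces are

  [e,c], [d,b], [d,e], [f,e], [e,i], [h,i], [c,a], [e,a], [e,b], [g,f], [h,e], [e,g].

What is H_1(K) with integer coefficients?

Fix the vertex order a < b < c < d < e < f < g < h < i and write every simplex with vertices in increasing order. Then dim K = 1 and the simplices of K are:

  0-simplices (9): a, b, c, d, e, f, g, h, i
  1-simplices (12): ac, ae, bd, be, ce, de, ef, eg, eh, ei, fg, hi

Hence C_0 ≅ Z^9, C_1 ≅ Z^12.

∂_1: C_1 → C_0 maps an edge to its endpoints' difference, ∂[p,q] = q − p. For instance
  ∂ac = c − a.
As a 9×12 matrix over Z this has rank 8, with invariant factors (1,1,1,1,1,1,1,1).

From H_k ≅ ker(∂_k) / im(∂_{k+1}) we obtain:

  H_1: rank ker ∂_1 − rank ∂_2 = (12 − 8) − 0 = 4, and there is no ∂_2, so H_1 ≅ Z^4.

H_1 ≅ Z^4.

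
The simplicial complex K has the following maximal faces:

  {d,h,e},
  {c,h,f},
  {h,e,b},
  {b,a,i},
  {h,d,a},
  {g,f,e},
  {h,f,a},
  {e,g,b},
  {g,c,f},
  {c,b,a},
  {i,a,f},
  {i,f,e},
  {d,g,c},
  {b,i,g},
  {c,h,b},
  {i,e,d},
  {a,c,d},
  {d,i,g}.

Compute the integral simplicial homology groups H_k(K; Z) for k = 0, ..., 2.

K has 9 vertices, 27 edges, 18 triangles.
rank ∂_0 = 0, rank ∂_1 = 8 ⇒ b_0 = 9 − 0 − 8 = 1; all invariant factors of ∂_1 are 1 so no torsion. So H_0 = Z.
rank ∂_1 = 8, rank ∂_2 = 18 ⇒ b_1 = 27 − 8 − 18 = 1; ∂_2 has invariant factor(s) [2] giving torsion. So H_1 = Z ⊕ Z/2.
rank ∂_2 = 18, rank ∂_3 = 0 ⇒ b_2 = 18 − 18 − 0 = 0. So H_2 = 0.

H_0 = Z,  H_1 = Z ⊕ Z/2,  H_2 = 0.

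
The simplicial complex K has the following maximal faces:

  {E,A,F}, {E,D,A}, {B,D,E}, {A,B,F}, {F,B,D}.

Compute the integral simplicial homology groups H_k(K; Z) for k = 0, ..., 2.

Order the vertices as A < B < D < E < F. Listing each simplex with vertices in this order, K has dimension 2 with simplices:

  0-simplices (5): A, B, D, E, F
  1-simplices (10): AB, AD, AE, AF, BD, BE, BF, DE, DF, EF
  2-simplices (5): ABF, ADE, AEF, BDE, BDF

giving chain groups C_0 ≅ Z^5, C_1 ≅ Z^10, C_2 ≅ Z^5.

Boundary ∂_1: C_1 → C_0 sends each edge [p,q] (with p < q) to q − p. For instance
  ∂AE = E − A.
As a 5×10 matrix over Z this has rank 4, with invariant factors (1,1,1,1).

Boundary ∂_2: C_2 → C_1 maps a triangle to the signed sum of its edges. For instance
  ∂ABF = BF − AF + AB,
  ∂BDE = DE − BE + BD.
The 10×5 boundary matrix has rank 5 and Smith normal form diag(1,1,1,1,1).

Now H_k = ker ∂_k / im ∂_{k+1}, so:

  H_0: rank C_0 − rank ∂_1 = 5 − 4 = 1, and the invariant factors of ∂_1 are all 1, so H_0 ≅ Z.
  H_1: rank ker ∂_1 − rank ∂_2 = (10 − 4) − 5 = 1, and the invariant factors of ∂_2 are all 1, so H_1 ≅ Z.
  H_2: rank ker ∂_2 − rank ∂_3 = (5 − 5) − 0 = 0, and there is no ∂_3, so H_2 ≅ 0.

As a check, the Euler characteristic is 5 − 10 + 5 = 0, which agrees with 1 − 1 + 0 = 0.
(K is a triangulation of the Möbius band.)

H_0 ≅ Z,  H_1 ≅ Z,  H_2 = 0.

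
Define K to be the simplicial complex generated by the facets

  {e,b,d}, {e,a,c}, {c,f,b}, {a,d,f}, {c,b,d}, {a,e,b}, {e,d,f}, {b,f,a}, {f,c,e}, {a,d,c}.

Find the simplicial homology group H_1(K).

H_1 ≅ Z/2Z.

We work with the vertex ordering a < b < c < d < e < f. The simplices of K, each written with vertices in increasing order, are:

  0-simplices (6): a, b, c, d, e, f
  1-simplices (15): ab, ac, ad, ae, af, bc, bd, be, bf, cd, ce, cf, de, df, ef
  2-simplices (10): abe, abf, acd, ace, adf, bcd, bcf, bde, cef, def

so the chain groups are C_0 ≅ Z^6, C_1 ≅ Z^15, C_2 ≅ Z^10.

∂_1: C_1 → C_0 maps an edge to its endpoints' difference, ∂[p,q] = q − p.
The 6×15 boundary matrix has rank 5 and Smith normal form diag(1,1,1,1,1).

∂_2: C_2 → C_1 sends each 2-simplex [p,q,r] to [q,r] − [p,r] + [p,q]. For instance
  ∂def = ef − df + de,
  ∂adf = df − af + ad.
As a 15×10 matrix over Z this has rank 10, with invariant factors (1,1,1,1,1,1,1,1,1,2).

Now H_k = ker ∂_k / im ∂_{k+1}, so:

  H_1: rank ker ∂_1 − rank ∂_2 = (15 − 5) − 10 = 0, and ∂_2 has invariant factor 2 > 1, so H_1 = Z/2Z.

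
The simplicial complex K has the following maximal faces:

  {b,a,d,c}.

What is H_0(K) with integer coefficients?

H_0 = Z.

We work with the vertex ordering a < b < c < d. The simplices of K, each written with vertices in increasing order, are:

  0-simplices (4): a, b, c, d
  1-simplices (6): ab, ac, ad, bc, bd, cd
  2-simplices (4): abc, abd, acd, bcd
  3-simplices (1): abcd

so the chain groups are C_0 ≅ Z^4, C_1 ≅ Z^6, C_2 ≅ Z^4, C_3 ≅ Z^1.

∂_1: C_1 → C_0 sends each edge [p,q] (with p < q) to q − p. For instance
  ∂ab = b − a.
The 4×6 boundary matrix has rank 3 and Smith normal form diag(1,1,1).

∂_2: C_2 → C_1 maps a triangle to the signed sum of its edges. For instance
  ∂abd = bd − ad + ab,
  ∂bcd = cd − bd + bc.
The 6×4 boundary matrix has rank 3 and Smith normal form diag(1,1,1).

∂_3: C_3 → C_2 sends each 3-simplex σ to the alternating sum Σ_i (−1)^i (σ with its i-th vertex removed). For instance
  ∂abcd = bcd − acd + abd − abc.
As a 4×1 matrix over Z this has rank 1, with invariant factors (1).

Now H_k = ker ∂_k / im ∂_{k+1}, so:

  H_0: rank C_0 − rank ∂_1 = 4 − 3 = 1, and the invariant factors of ∂_1 are all 1, so H_0 ≅ Z.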